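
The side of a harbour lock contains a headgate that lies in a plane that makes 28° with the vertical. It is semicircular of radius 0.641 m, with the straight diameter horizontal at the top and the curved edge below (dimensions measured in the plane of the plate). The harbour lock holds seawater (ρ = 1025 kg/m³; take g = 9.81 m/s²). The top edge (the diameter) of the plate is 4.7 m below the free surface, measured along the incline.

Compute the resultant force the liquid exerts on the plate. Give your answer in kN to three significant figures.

F ≈ 28.5 kN

γ = ρg = 1025 × 9.81 / 1000 = 10.05525 kN/m³.
The plate makes 28° with the vertical, i.e. θ = 90° − 28° = 62° to the horizontal. Measuring y along the incline from the free-surface line, vertical depth h = y·sinθ with sinθ = 0.882948.
The centroid of a semicircle lies 4r/(3π) = 0.272049 m from the diameter, here below the top edge, so y_c = 4.7 + 0.272049 = 4.97205 m and h_c = 4.97205 × 0.882948 = 4.39006 m.
A = πr²/2 = π × 0.641²/2 = 0.64541 m².
Resultant F = γ·h_c·A = 10.05525 × 4.39006 × 0.64541 = 28.4904 kN.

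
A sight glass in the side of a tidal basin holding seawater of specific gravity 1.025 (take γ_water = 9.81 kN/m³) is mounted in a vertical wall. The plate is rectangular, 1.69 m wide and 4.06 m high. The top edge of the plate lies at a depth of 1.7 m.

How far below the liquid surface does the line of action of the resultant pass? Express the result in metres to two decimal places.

γ = 1.025 × 9.81 = 10.05525 kN/m³.
The centroid lies 4.06/2 = 2.03 m below the top edge, so the centroid depth is h_c = 1.7 + 2.03 = 3.73 m.
A = 1.69 × 4.06 = 6.8614 m².
Resultant F = γ·h_c·A = 10.05525 × 3.73 × 6.8614 = 257.344 kN.
I_c = b·h³/12 = 1.69 × 4.06³/12 = 9.42505 m⁴.
Centre of pressure: y_p = y_c + I_c/(y_c·A) = 3.73 + 9.42505/(3.73 × 6.8614) = 3.73 + 0.368266 = 4.09827 m along the plane.

h_p = 4.10 m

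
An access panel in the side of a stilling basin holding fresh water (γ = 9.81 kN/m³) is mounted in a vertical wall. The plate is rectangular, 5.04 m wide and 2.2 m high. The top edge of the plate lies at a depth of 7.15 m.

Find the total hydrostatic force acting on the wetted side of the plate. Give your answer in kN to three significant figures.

γ = 9.81 kN/m³.
The centroid lies 2.2/2 = 1.1 m below the top edge, so the centroid depth is h_c = 7.15 + 1.1 = 8.25 m.
A = 5.04 × 2.2 = 11.088 m².
Resultant F = γ·h_c·A = 9.81 × 8.25 × 11.088 = 897.38 kN.

F ≈ 897 kN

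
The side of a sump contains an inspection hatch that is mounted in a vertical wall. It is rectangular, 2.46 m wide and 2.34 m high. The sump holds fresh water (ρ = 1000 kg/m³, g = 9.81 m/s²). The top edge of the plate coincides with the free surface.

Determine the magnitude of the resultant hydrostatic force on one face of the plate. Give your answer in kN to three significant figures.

γ = ρg = 1000 × 9.81 = 9810 N/m³ = 9.81 kN/m³.
The centroid lies 2.34/2 = 1.17 m below the top edge, so the centroid depth is h_c = 1.17 m.
A = 2.46 × 2.34 = 5.7564 m².
Resultant F = γ·h_c·A = 9.81 × 1.17 × 5.7564 = 66.0702 kN.

F ≈ 66.1 kN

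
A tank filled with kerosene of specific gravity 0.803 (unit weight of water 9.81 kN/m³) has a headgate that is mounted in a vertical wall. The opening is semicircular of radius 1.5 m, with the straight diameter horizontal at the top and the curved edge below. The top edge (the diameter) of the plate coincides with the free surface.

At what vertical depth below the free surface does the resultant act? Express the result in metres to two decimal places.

h_p = 0.88 m

γ = 0.803 × 9.81 = 7.87743 kN/m³.
The centroid of a semicircle lies 4r/(3π) = 0.63662 m from the diameter, here below the top edge, so the centroid depth is h_c = 0.63662 m.
A = πr²/2 = π × 1.5²/2 = 3.53429 m².
Resultant F = γ·h_c·A = 7.87743 × 0.63662 × 3.53429 = 17.7242 kN.
I_c = (π/8 − 8/(9π))·r⁴ = 0.109757 × 1.5⁴ = 0.555645 m⁴.
Centre of pressure: y_p = y_c + I_c/(y_c·A) = 0.63662 + 0.555645/(0.63662 × 3.53429) = 0.63662 + 0.246953 = 0.883573 m along the plane.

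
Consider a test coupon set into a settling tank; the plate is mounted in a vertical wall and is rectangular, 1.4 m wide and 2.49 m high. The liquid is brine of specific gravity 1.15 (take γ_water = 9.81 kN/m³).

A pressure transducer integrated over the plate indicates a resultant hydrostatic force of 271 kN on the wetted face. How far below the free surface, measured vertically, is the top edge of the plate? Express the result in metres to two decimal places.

γ = 1.15 × 9.81 = 11.2815 kN/m³.
A = 1.4 × 2.49 = 3.486 m².
From F = γ·h_c·A, the centroid depth is h_c = 271/(11.2815 × 3.486) = 6.89089 m.
The centroid lies 2.49/2 = 1.245 m below the top edge, so the top edge sits at h_top = 6.89089 − 1.245 = 5.64589 m below the surface.

d_top ≈ 5.65 m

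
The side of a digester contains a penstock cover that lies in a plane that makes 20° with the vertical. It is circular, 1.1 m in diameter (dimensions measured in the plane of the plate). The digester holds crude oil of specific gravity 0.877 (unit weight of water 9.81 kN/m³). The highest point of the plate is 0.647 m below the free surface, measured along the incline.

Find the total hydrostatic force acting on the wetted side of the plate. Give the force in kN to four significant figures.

γ = 0.877 × 9.81 = 8.60337 kN/m³.
The plate makes 20° with the vertical, i.e. θ = 90° − 20° = 70° to the horizontal. Measuring y along the incline from the free-surface line, vertical depth h = y·sinθ with sinθ = 0.939693.
The centroid is at the centre, 0.55 m below the top of the plate, so y_c = 0.647 + 0.55 = 1.197 m and h_c = 1.197 × 0.939693 = 1.12481 m.
A = π(0.55)² = 0.950332 m².
Resultant F = γ·h_c·A = 8.60337 × 1.12481 × 0.950332 = 9.19651 kN.

F ≈ 9.197 kN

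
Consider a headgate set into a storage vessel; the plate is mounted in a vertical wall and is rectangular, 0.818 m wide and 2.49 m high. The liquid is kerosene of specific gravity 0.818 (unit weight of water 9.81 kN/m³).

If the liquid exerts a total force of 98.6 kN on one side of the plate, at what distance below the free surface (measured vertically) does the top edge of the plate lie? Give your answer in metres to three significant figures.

γ = 0.818 × 9.81 = 8.02458 kN/m³.
A = 0.818 × 2.49 = 2.03682 m².
From F = γ·h_c·A, the centroid depth is h_c = 98.6/(8.02458 × 2.03682) = 6.03256 m.
The centroid lies 2.49/2 = 1.245 m below the top edge, so the top edge sits at h_top = 6.03256 − 1.245 = 4.78756 m below the surface.

d_top ≈ 4.79 m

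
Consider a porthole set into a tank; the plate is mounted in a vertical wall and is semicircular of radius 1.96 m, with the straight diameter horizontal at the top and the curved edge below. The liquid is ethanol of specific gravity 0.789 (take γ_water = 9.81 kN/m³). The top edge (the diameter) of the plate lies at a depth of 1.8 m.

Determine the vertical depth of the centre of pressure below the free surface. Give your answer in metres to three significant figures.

γ = 0.789 × 9.81 = 7.74009 kN/m³.
The centroid of a semicircle lies 4r/(3π) = 0.83185 m from the diameter, here below the top edge, so the centroid depth is h_c = 1.8 + 0.83185 = 2.63185 m.
A = πr²/2 = π × 1.96²/2 = 6.03437 m².
Resultant F = γ·h_c·A = 7.74009 × 2.63185 × 6.03437 = 122.925 kN.
I_c = (π/8 − 8/(9π))·r⁴ = 0.109757 × 1.96⁴ = 1.61978 m⁴.
Centre of pressure: y_p = y_c + I_c/(y_c·A) = 2.63185 + 1.61978/(2.63185 × 6.03437) = 2.63185 + 0.101991 = 2.73384 m along the plane.

h_p = 2.73 m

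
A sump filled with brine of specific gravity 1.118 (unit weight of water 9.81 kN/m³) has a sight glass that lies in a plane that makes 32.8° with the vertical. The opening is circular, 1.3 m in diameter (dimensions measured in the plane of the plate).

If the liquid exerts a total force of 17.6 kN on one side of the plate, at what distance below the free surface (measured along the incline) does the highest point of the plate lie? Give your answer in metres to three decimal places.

γ = 1.118 × 9.81 = 10.96758 kN/m³.
A = π(0.65)² = 1.32732 m².
From F = γ·h_c·A, the centroid depth is h_c = 17.6/(10.96758 × 1.32732) = 1.209 m.
The plate makes 32.8° with the vertical, i.e. θ = 90° − 32.8° = 57.2° to the horizontal. Measuring y along the incline from the free-surface line, vertical depth h = y·sinθ with sinθ = 0.840567.
Along the incline, y_c = h_c/sinθ = 1.209/0.840567 = 1.43831 m.
The centroid is at the centre, 0.65 m below the top of the plate, so the highest point sits at y_top = 1.43831 − 0.65 = 0.78831 m along the incline.

y_top ≈ 0.788 m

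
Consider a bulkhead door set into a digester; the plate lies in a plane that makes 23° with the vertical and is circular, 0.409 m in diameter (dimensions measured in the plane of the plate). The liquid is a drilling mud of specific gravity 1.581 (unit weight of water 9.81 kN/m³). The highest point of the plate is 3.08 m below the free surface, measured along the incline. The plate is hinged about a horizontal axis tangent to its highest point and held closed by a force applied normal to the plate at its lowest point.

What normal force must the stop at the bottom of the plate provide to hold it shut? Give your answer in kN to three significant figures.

P ≈ 3.13 kN

γ = 1.581 × 9.81 = 15.50961 kN/m³.
The plate makes 23° with the vertical, i.e. θ = 90° − 23° = 67° to the horizontal. Measuring y along the incline from the free-surface line, vertical depth h = y·sinθ with sinθ = 0.920505.
The centroid is at the centre, 0.2045 m below the top of the plate, so y_c = 3.08 + 0.2045 = 3.2845 m and h_c = 3.2845 × 0.920505 = 3.0234 m.
A = π(0.2045)² = 0.131382 m².
Resultant F = γ·h_c·A = 15.50961 × 3.0234 × 0.131382 = 6.16073 kN.
I_c = πr⁴/4 = π × 0.2045⁴/4 = 0.00137361 m⁴.
Centre of pressure: y_p = y_c + I_c/(y_c·A) = 3.2845 + 0.00137361/(3.2845 × 0.131382) = 3.2845 + 0.00318316 = 3.28768 m along the plane.
The resultant acts 0.2045 + 0.00318316 = 0.207683 m (along the plate) below the hinge at the top edge, so the moment about the hinge is M = F × 0.207683 = 6.16073 × 0.207683 = 1.27948 kN·m.
A normal force at the bottom, 0.409 m from the hinge, must supply this moment: P = 1.27948/0.409 = 3.12831 kN.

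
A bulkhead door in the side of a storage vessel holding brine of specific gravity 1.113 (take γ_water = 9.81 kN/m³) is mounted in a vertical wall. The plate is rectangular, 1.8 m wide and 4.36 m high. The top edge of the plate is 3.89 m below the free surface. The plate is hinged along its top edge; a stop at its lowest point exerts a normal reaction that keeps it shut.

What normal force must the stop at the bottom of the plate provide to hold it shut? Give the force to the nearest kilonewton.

γ = 1.113 × 9.81 = 10.91853 kN/m³.
The centroid lies 4.36/2 = 2.18 m below the top edge, so the centroid depth is h_c = 3.89 + 2.18 = 6.07 m.
A = 1.8 × 4.36 = 7.848 m².
Resultant F = γ·h_c·A = 10.91853 × 6.07 × 7.848 = 520.13 kN.
I_c = b·h³/12 = 1.8 × 4.36³/12 = 12.4323 m⁴.
Centre of pressure: y_p = y_c + I_c/(y_c·A) = 6.07 + 12.4323/(6.07 × 7.848) = 6.07 + 0.260978 = 6.33098 m along the plane.
The resultant acts 2.18 + 0.260978 = 2.44098 m (along the plate) below the hinge at the top edge, so the moment about the hinge is M = F × 2.44098 = 520.13 × 2.44098 = 1269.63 kN·m.
A normal force at the bottom, 4.36 m from the hinge, must supply this moment: P = 1269.63/4.36 = 291.2 kN.

P ≈ 291 kN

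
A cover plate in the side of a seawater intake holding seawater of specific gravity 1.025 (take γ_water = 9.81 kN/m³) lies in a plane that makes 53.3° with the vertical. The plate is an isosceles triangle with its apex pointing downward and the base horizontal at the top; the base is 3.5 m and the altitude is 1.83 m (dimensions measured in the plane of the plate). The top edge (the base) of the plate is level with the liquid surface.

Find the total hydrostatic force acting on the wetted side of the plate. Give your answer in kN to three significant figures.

γ = 1.025 × 9.81 = 10.05525 kN/m³.
The plate makes 53.3° with the vertical, i.e. θ = 90° − 53.3° = 36.7° to the horizontal. Measuring y along the incline from the free-surface line, vertical depth h = y·sinθ with sinθ = 0.597625.
With the apex down, the centroid sits h/3 = 1.83/3 = 0.61 m below the base (the top edge), so y_c = 0.61 m and h_c = 0.61 × 0.597625 = 0.364551 m.
A = ½ × 3.5 × 1.83 = 3.2025 m².
Resultant F = γ·h_c·A = 10.05525 × 0.364551 × 3.2025 = 11.7392 kN.

F ≈ 11.7 kN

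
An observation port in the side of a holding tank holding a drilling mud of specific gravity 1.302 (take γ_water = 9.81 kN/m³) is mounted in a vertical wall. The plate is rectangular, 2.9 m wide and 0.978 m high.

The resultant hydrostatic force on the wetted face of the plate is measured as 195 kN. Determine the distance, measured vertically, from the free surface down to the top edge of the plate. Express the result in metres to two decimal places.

d_top ≈ 4.89 m

γ = 1.302 × 9.81 = 12.77262 kN/m³.
A = 2.9 × 0.978 = 2.8362 m².
From F = γ·h_c·A, the centroid depth is h_c = 195/(12.77262 × 2.8362) = 5.38292 m.
The centroid lies 0.978/2 = 0.489 m below the top edge, so the top edge sits at h_top = 5.38292 − 0.489 = 4.89392 m below the surface.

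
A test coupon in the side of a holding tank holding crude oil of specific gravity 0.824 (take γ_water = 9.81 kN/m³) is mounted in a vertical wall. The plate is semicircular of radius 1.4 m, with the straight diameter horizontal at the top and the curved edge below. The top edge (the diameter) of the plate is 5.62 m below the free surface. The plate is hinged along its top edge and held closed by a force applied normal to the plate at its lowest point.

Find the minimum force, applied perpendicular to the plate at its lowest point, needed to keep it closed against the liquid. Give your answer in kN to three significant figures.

P ≈ 68.1 kN

γ = 0.824 × 9.81 = 8.08344 kN/m³.
The centroid of a semicircle lies 4r/(3π) = 0.594178 m from the diameter, here below the top edge, so the centroid depth is h_c = 5.62 + 0.594178 = 6.21418 m.
A = πr²/2 = π × 1.4²/2 = 3.07876 m².
Resultant F = γ·h_c·A = 8.08344 × 6.21418 × 3.07876 = 154.652 kN.
I_c = (π/8 − 8/(9π))·r⁴ = 0.109757 × 1.4⁴ = 0.421642 m⁴.
Centre of pressure: y_p = y_c + I_c/(y_c·A) = 6.21418 + 0.421642/(6.21418 × 3.07876) = 6.21418 + 0.0220386 = 6.23622 m along the plane.
The resultant acts 0.594178 + 0.0220386 = 0.616217 m (along the plate) below the hinge at the top edge, so the moment about the hinge is M = F × 0.616217 = 154.652 × 0.616217 = 95.2992 kN·m.
A normal force at the bottom, 1.4 m from the hinge, must supply this moment: P = 95.2992/1.4 = 68.0709 kN.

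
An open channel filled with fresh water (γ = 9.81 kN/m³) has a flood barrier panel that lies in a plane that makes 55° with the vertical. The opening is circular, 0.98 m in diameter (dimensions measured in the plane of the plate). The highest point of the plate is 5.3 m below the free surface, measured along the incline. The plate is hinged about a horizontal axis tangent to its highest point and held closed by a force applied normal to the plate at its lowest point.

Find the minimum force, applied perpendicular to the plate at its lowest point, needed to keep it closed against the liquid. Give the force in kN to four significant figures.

P ≈ 12.55 kN

γ = 9.81 kN/m³.
The plate makes 55° with the vertical, i.e. θ = 90° − 55° = 35° to the horizontal. Measuring y along the incline from the free-surface line, vertical depth h = y·sinθ with sinθ = 0.573576.
The centroid is at the centre, 0.49 m below the top of the plate, so y_c = 5.3 + 0.49 = 5.79 m and h_c = 5.79 × 0.573576 = 3.32101 m.
A = π(0.49)² = 0.754296 m².
Resultant F = γ·h_c·A = 9.81 × 3.32101 × 0.754296 = 24.5743 kN.
I_c = πr⁴/4 = π × 0.49⁴/4 = 0.0452766 m⁴.
Centre of pressure: y_p = y_c + I_c/(y_c·A) = 5.79 + 0.0452766/(5.79 × 0.754296) = 5.79 + 0.010367 = 5.80037 m along the plane.
The resultant acts 0.49 + 0.010367 = 0.500367 m (along the plate) below the hinge at the top edge, so the moment about the hinge is M = F × 0.500367 = 24.5743 × 0.500367 = 12.2962 kN·m.
A normal force at the bottom, 0.98 m from the hinge, must supply this moment: P = 12.2962/0.98 = 12.5471 kN.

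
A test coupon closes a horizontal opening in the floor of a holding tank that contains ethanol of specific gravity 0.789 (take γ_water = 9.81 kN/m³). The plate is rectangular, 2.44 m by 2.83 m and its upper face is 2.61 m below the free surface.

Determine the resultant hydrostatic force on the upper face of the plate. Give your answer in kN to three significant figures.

F ≈ 139 kN

γ = 0.789 × 9.81 = 7.74009 kN/m³.
The plate is horizontal, so pressure is uniform at p = γ·h = 7.74009 × 2.61 = 20.2016 kN/m².
A = 2.44 × 2.83 = 6.9052 m².
F = p·A = 20.2016 × 6.9052 = 139.496 kN.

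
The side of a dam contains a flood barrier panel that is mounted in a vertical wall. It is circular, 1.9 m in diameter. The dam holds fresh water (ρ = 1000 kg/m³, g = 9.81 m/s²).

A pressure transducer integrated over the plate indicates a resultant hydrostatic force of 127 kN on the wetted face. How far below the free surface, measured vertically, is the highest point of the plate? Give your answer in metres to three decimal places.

γ = ρg = 1000 × 9.81 = 9810 N/m³ = 9.81 kN/m³.
A = π(0.95)² = 2.83529 m².
From F = γ·h_c·A, the centroid depth is h_c = 127/(9.81 × 2.83529) = 4.56601 m.
The centroid is at the centre, 0.95 m below the top of the plate, so the highest point sits at h_top = 4.56601 − 0.95 = 3.61601 m below the surface.

d_top ≈ 3.616 m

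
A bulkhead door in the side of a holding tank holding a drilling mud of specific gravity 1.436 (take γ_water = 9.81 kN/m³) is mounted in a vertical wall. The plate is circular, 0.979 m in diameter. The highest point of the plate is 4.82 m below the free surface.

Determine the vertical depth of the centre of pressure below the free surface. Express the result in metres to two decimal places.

γ = 1.436 × 9.81 = 14.08716 kN/m³.
The centroid is at the centre, 0.4895 m below the top of the plate, so the centroid depth is h_c = 4.82 + 0.4895 = 5.3095 m.
A = π(0.4895)² = 0.752758 m².
Resultant F = γ·h_c·A = 14.08716 × 5.3095 × 0.752758 = 56.3031 kN.
I_c = πr⁴/4 = π × 0.4895⁴/4 = 0.0450921 m⁴.
Centre of pressure: y_p = y_c + I_c/(y_c·A) = 5.3095 + 0.0450921/(5.3095 × 0.752758) = 5.3095 + 0.0112821 = 5.32078 m along the plane.

h_p = 5.32 m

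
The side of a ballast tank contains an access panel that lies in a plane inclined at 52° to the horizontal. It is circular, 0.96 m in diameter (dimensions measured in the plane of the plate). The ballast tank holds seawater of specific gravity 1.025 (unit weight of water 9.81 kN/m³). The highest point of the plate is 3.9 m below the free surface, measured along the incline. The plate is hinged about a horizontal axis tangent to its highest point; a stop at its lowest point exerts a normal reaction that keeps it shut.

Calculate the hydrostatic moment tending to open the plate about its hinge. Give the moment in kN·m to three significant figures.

γ = 1.025 × 9.81 = 10.05525 kN/m³.
Let θ = 52° be the plate's angle to the horizontal; measure y along the incline from where the plane meets the free surface. Vertical depth h = y·sinθ with sinθ = 0.788011.
The centroid is at the centre, 0.48 m below the top of the plate, so y_c = 3.9 + 0.48 = 4.38 m and h_c = 4.38 × 0.788011 = 3.45149 m.
A = π(0.48)² = 0.723823 m².
Resultant F = γ·h_c·A = 10.05525 × 3.45149 × 0.723823 = 25.1207 kN.
I_c = πr⁴/4 = π × 0.48⁴/4 = 0.0416922 m⁴.
Centre of pressure: y_p = y_c + I_c/(y_c·A) = 4.38 + 0.0416922/(4.38 × 0.723823) = 4.38 + 0.0131507 = 4.39315 m along the plane.
The resultant acts 0.48 + 0.0131507 = 0.493151 m (along the plate) below the hinge at the top edge, so the moment about the hinge is M = F × 0.493151 = 25.1207 × 0.493151 = 12.3883 kN·m.

M ≈ 12.4 kN·m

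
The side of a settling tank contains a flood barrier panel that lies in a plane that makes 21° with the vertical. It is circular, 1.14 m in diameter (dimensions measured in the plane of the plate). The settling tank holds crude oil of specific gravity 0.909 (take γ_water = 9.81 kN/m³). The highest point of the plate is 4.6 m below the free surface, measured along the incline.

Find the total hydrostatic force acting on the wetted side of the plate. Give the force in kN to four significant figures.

F ≈ 43.93 kN

γ = 0.909 × 9.81 = 8.91729 kN/m³.
The plate makes 21° with the vertical, i.e. θ = 90° − 21° = 69° to the horizontal. Measuring y along the incline from the free-surface line, vertical depth h = y·sinθ with sinθ = 0.933580.
The centroid is at the centre, 0.57 m below the top of the plate, so y_c = 4.6 + 0.57 = 5.17 m and h_c = 5.17 × 0.933580 = 4.82661 m.
A = π(0.57)² = 1.0207 m².
Resultant F = γ·h_c·A = 8.91729 × 4.82661 × 1.0207 = 43.9312 kN.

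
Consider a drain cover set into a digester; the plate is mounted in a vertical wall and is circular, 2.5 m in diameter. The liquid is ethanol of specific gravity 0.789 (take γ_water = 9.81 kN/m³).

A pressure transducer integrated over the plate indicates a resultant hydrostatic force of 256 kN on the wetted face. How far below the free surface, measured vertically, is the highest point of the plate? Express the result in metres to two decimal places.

γ = 0.789 × 9.81 = 7.74009 kN/m³.
A = π(1.25)² = 4.90874 m².
From F = γ·h_c·A, the centroid depth is h_c = 256/(7.74009 × 4.90874) = 6.73789 m.
The centroid is at the centre, 1.25 m below the top of the plate, so the highest point sits at h_top = 6.73789 − 1.25 = 5.48789 m below the surface.

d_top ≈ 5.49 m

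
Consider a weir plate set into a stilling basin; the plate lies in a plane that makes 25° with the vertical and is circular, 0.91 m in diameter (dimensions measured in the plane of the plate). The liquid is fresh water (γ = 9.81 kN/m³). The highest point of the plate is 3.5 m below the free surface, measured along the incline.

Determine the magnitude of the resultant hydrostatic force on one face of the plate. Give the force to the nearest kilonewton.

F ≈ 23 kN

γ = 9.81 kN/m³.
The plate makes 25° with the vertical, i.e. θ = 90° − 25° = 65° to the horizontal. Measuring y along the incline from the free-surface line, vertical depth h = y·sinθ with sinθ = 0.906308.
The centroid is at the centre, 0.455 m below the top of the plate, so y_c = 3.5 + 0.455 = 3.955 m and h_c = 3.955 × 0.906308 = 3.58445 m.
A = π(0.455)² = 0.650388 m².
Resultant F = γ·h_c·A = 9.81 × 3.58445 × 0.650388 = 22.8699 kN.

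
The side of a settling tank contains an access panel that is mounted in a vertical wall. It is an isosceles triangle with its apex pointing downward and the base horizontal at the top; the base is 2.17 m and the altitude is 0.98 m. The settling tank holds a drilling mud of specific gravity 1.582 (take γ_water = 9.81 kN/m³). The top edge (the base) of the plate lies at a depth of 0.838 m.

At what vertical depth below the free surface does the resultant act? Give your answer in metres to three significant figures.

γ = 1.582 × 9.81 = 15.51942 kN/m³.
With the apex down, the centroid sits h/3 = 0.98/3 = 0.326667 m below the base (the top edge), so the centroid depth is h_c = 0.838 + 0.326667 = 1.16467 m.
A = ½ × 2.17 × 0.98 = 1.0633 m².
Resultant F = γ·h_c·A = 15.51942 × 1.16467 × 1.0633 = 19.2192 kN.
I_c = b·h³/36 = 2.17 × 0.98³/36 = 0.056733 m⁴.
Centre of pressure: y_p = y_c + I_c/(y_c·A) = 1.16467 + 0.056733/(1.16467 × 1.0633) = 1.16467 + 0.0458118 = 1.21048 m along the plane.

h_p = 1.21 m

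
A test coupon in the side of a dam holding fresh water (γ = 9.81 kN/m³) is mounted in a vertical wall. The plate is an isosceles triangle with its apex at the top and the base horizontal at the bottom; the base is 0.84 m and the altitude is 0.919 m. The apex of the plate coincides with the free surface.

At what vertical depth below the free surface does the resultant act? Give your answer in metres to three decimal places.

h_p = 0.689 m

γ = 9.81 kN/m³.
With the apex up, the centroid sits 2h/3 = 2 × 0.919/3 = 0.612667 m below the apex, so the centroid depth is h_c = 0.612667 m.
A = ½ × 0.84 × 0.919 = 0.38598 m².
Resultant F = γ·h_c·A = 9.81 × 0.612667 × 0.38598 = 2.31984 kN.
I_c = b·h³/36 = 0.84 × 0.919³/36 = 0.0181102 m⁴.
Centre of pressure: y_p = y_c + I_c/(y_c·A) = 0.612667 + 0.0181102/(0.612667 × 0.38598) = 0.612667 + 0.0765833 = 0.68925 m along the plane.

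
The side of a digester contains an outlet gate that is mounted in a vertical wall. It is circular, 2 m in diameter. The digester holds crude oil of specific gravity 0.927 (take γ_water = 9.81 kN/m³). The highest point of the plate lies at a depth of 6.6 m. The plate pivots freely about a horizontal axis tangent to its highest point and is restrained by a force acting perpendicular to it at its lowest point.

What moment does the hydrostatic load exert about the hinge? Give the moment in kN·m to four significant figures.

M ≈ 224.3 kN·m

γ = 0.927 × 9.81 = 9.09387 kN/m³.
The centroid is at the centre, 1 m below the top of the plate, so the centroid depth is h_c = 6.6 + 1 = 7.6 m.
A = π(1)² = 3.14159 m².
Resultant F = γ·h_c·A = 9.09387 × 7.6 × 3.14159 = 217.126 kN.
I_c = πr⁴/4 = π × 1⁴/4 = 0.785398 m⁴.
Centre of pressure: y_p = y_c + I_c/(y_c·A) = 7.6 + 0.785398/(7.6 × 3.14159) = 7.6 + 0.0328948 = 7.63289 m along the plane.
The resultant acts 1 + 0.0328948 = 1.03289 m (along the plate) below the hinge at the top edge, so the moment about the hinge is M = F × 1.03289 = 217.126 × 1.03289 = 224.267 kN·m.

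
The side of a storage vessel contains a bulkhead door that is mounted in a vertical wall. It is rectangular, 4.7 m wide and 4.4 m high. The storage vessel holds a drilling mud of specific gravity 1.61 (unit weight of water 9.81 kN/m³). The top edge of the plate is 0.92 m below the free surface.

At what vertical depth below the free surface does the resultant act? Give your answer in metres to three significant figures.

h_p = 3.64 m

γ = 1.61 × 9.81 = 15.7941 kN/m³.
The centroid lies 4.4/2 = 2.2 m below the top edge, so the centroid depth is h_c = 0.92 + 2.2 = 3.12 m.
A = 4.7 × 4.4 = 20.68 m².
Resultant F = γ·h_c·A = 15.7941 × 3.12 × 20.68 = 1019.06 kN.
I_c = b·h³/12 = 4.7 × 4.4³/12 = 33.3637 m⁴.
Centre of pressure: y_p = y_c + I_c/(y_c·A) = 3.12 + 33.3637/(3.12 × 20.68) = 3.12 + 0.517094 = 3.63709 m along the plane.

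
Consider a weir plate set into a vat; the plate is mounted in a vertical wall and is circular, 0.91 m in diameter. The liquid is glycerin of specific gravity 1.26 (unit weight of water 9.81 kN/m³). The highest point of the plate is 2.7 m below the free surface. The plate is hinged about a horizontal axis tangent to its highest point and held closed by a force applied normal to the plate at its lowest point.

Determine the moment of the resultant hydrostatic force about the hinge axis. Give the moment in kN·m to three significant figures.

γ = 1.26 × 9.81 = 12.3606 kN/m³.
The centroid is at the centre, 0.455 m below the top of the plate, so the centroid depth is h_c = 2.7 + 0.455 = 3.155 m.
A = π(0.455)² = 0.650388 m².
Resultant F = γ·h_c·A = 12.3606 × 3.155 × 0.650388 = 25.3636 kN.
I_c = πr⁴/4 = π × 0.455⁴/4 = 0.0336617 m⁴.
Centre of pressure: y_p = y_c + I_c/(y_c·A) = 3.155 + 0.0336617/(3.155 × 0.650388) = 3.155 + 0.0164045 = 3.1714 m along the plane.
The resultant acts 0.455 + 0.0164045 = 0.471405 m (along the plate) below the hinge at the top edge, so the moment about the hinge is M = F × 0.471405 = 25.3636 × 0.471405 = 11.9565 kN·m.

M ≈ 12.0 kN·m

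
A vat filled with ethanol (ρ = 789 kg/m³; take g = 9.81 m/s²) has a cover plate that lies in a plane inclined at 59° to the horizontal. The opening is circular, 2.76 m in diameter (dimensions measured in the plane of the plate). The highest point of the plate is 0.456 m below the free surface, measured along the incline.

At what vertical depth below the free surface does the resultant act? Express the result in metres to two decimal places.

h_p = 1.80 m

γ = ρg = 789 × 9.81 / 1000 = 7.74009 kN/m³.
Let θ = 59° be the plate's angle to the horizontal; measure y along the incline from where the plane meets the free surface. Vertical depth h = y·sinθ with sinθ = 0.857167.
The centroid is at the centre, 1.38 m below the top of the plate, so y_c = 0.456 + 1.38 = 1.836 m and h_c = 1.836 × 0.857167 = 1.57376 m.
A = π(1.38)² = 5.98285 m².
Resultant F = γ·h_c·A = 7.74009 × 1.57376 × 5.98285 = 72.8774 kN.
I_c = πr⁴/4 = π × 1.38⁴/4 = 2.84843 m⁴.
Centre of pressure: y_p = y_c + I_c/(y_c·A) = 1.836 + 2.84843/(1.836 × 5.98285) = 1.836 + 0.259313 = 2.09531 m along the plane.
Vertically, h_p = y_p·sinθ = 2.09531 × 0.857167 = 1.79603 m.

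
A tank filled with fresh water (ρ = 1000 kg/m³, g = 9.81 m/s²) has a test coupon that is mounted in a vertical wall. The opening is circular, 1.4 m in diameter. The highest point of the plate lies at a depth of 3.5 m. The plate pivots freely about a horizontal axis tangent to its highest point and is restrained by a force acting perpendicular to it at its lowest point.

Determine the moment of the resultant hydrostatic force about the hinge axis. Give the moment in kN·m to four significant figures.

γ = ρg = 1000 × 9.81 = 9810 N/m³ = 9.81 kN/m³.
The centroid is at the centre, 0.7 m below the top of the plate, so the centroid depth is h_c = 3.5 + 0.7 = 4.2 m.
A = π(0.7)² = 1.53938 m².
Resultant F = γ·h_c·A = 9.81 × 4.2 × 1.53938 = 63.4255 kN.
I_c = πr⁴/4 = π × 0.7⁴/4 = 0.188574 m⁴.
Centre of pressure: y_p = y_c + I_c/(y_c·A) = 4.2 + 0.188574/(4.2 × 1.53938) = 4.2 + 0.0291667 = 4.22917 m along the plane.
The resultant acts 0.7 + 0.0291667 = 0.729167 m (along the plate) below the hinge at the top edge, so the moment about the hinge is M = F × 0.729167 = 63.4255 × 0.729167 = 46.2478 kN·m.

M ≈ 46.25 kN·m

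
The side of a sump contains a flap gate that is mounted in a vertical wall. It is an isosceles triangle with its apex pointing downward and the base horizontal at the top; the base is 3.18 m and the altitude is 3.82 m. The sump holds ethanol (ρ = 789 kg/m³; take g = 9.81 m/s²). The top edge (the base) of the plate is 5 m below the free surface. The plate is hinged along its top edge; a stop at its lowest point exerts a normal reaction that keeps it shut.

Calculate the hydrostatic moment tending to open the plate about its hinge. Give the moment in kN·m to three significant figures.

γ = ρg = 789 × 9.81 / 1000 = 7.74009 kN/m³.
With the apex down, the centroid sits h/3 = 3.82/3 = 1.27333 m below the base (the top edge), so the centroid depth is h_c = 5 + 1.27333 = 6.27333 m.
A = ½ × 3.18 × 3.82 = 6.0738 m².
Resultant F = γ·h_c·A = 7.74009 × 6.27333 × 6.0738 = 294.92 kN.
I_c = b·h³/36 = 3.18 × 3.82³/36 = 4.92396 m⁴.
Centre of pressure: y_p = y_c + I_c/(y_c·A) = 6.27333 + 4.92396/(6.27333 × 6.0738) = 6.27333 + 0.129228 = 6.40256 m along the plane.
The resultant acts 1.27333 + 0.129228 = 1.40256 m (along the plate) below the hinge at the top edge, so the moment about the hinge is M = F × 1.40256 = 294.92 × 1.40256 = 413.643 kN·m.

M ≈ 414 kN·m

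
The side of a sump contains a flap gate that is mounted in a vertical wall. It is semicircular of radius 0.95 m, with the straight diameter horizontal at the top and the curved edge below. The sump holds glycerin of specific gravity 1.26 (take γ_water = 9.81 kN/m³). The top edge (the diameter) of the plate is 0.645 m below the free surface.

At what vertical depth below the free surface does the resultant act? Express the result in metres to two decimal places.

h_p = 1.11 m

γ = 1.26 × 9.81 = 12.3606 kN/m³.
The centroid of a semicircle lies 4r/(3π) = 0.403193 m from the diameter, here below the top edge, so the centroid depth is h_c = 0.645 + 0.403193 = 1.04819 m.
A = πr²/2 = π × 0.95²/2 = 1.41764 m².
Resultant F = γ·h_c·A = 12.3606 × 1.04819 × 1.41764 = 18.3673 kN.
I_c = (π/8 − 8/(9π))·r⁴ = 0.109757 × 0.95⁴ = 0.0893978 m⁴.
Centre of pressure: y_p = y_c + I_c/(y_c·A) = 1.04819 + 0.0893978/(1.04819 × 1.41764) = 1.04819 + 0.0601618 = 1.10835 m along the plane.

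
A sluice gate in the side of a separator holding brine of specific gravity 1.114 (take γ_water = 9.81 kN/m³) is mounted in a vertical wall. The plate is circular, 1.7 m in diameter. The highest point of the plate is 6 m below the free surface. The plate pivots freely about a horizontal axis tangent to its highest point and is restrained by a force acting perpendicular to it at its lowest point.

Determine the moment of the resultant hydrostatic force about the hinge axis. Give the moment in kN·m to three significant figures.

γ = 1.114 × 9.81 = 10.92834 kN/m³.
The centroid is at the centre, 0.85 m below the top of the plate, so the centroid depth is h_c = 6 + 0.85 = 6.85 m.
A = π(0.85)² = 2.2698 m².
Resultant F = γ·h_c·A = 10.92834 × 6.85 × 2.2698 = 169.915 kN.
I_c = πr⁴/4 = π × 0.85⁴/4 = 0.409983 m⁴.
Centre of pressure: y_p = y_c + I_c/(y_c·A) = 6.85 + 0.409983/(6.85 × 2.2698) = 6.85 + 0.0263686 = 6.87637 m along the plane.
The resultant acts 0.85 + 0.0263686 = 0.876369 m (along the plate) below the hinge at the top edge, so the moment about the hinge is M = F × 0.876369 = 169.915 × 0.876369 = 148.908 kN·m.

M ≈ 149 kN·m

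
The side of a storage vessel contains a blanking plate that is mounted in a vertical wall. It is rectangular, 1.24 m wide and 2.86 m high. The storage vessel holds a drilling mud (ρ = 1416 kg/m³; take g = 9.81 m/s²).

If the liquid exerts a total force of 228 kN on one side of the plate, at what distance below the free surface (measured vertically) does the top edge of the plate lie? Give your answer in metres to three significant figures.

γ = ρg = 1416 × 9.81 / 1000 = 13.89096 kN/m³.
A = 1.24 × 2.86 = 3.5464 m².
From F = γ·h_c·A, the centroid depth is h_c = 228/(13.89096 × 3.5464) = 4.62823 m.
The centroid lies 2.86/2 = 1.43 m below the top edge, so the top edge sits at h_top = 4.62823 − 1.43 = 3.19823 m below the surface.

d_top ≈ 3.20 m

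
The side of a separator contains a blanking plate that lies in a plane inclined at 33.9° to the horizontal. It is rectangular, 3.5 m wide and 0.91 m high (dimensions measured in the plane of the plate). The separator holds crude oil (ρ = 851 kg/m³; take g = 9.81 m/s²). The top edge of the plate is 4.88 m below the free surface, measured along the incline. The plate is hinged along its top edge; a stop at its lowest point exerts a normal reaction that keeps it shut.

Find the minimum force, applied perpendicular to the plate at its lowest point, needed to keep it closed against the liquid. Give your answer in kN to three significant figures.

γ = ρg = 851 × 9.81 / 1000 = 8.34831 kN/m³.
Let θ = 33.9° be the plate's angle to the horizontal; measure y along the incline from where the plane meets the free surface. Vertical depth h = y·sinθ with sinθ = 0.557745.
The centroid lies 0.91/2 = 0.455 m below the top edge, so y_c = 4.88 + 0.455 = 5.335 m and h_c = 5.335 × 0.557745 = 2.97557 m.
A = 3.5 × 0.91 = 3.185 m².
Resultant F = γ·h_c·A = 8.34831 × 2.97557 × 3.185 = 79.1185 kN.
I_c = b·h³/12 = 3.5 × 0.91³/12 = 0.219792 m⁴.
Centre of pressure: y_p = y_c + I_c/(y_c·A) = 5.335 + 0.219792/(5.335 × 3.185) = 5.335 + 0.012935 = 5.34793 m along the plane.
The resultant acts 0.455 + 0.012935 = 0.467935 m (along the plate) below the hinge at the top edge, so the moment about the hinge is M = F × 0.467935 = 79.1185 × 0.467935 = 37.0223 kN·m.
A normal force at the bottom, 0.91 m from the hinge, must supply this moment: P = 37.0223/0.91 = 40.6838 kN.

P ≈ 40.7 kN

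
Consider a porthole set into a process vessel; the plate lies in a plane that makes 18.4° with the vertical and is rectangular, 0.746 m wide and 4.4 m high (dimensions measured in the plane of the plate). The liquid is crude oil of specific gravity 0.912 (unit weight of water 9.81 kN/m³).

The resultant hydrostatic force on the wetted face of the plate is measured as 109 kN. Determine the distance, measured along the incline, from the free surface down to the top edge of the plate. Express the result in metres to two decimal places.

y_top ≈ 1.71 m

γ = 0.912 × 9.81 = 8.94672 kN/m³.
A = 0.746 × 4.4 = 3.2824 m².
From F = γ·h_c·A, the centroid depth is h_c = 109/(8.94672 × 3.2824) = 3.71169 m.
The plate makes 18.4° with the vertical, i.e. θ = 90° − 18.4° = 71.6° to the horizontal. Measuring y along the incline from the free-surface line, vertical depth h = y·sinθ with sinθ = 0.948876.
Along the incline, y_c = h_c/sinθ = 3.71169/0.948876 = 3.91167 m.
The centroid lies 4.4/2 = 2.2 m below the top edge, so the top edge sits at y_top = 3.91167 − 2.2 = 1.71167 m along the incline.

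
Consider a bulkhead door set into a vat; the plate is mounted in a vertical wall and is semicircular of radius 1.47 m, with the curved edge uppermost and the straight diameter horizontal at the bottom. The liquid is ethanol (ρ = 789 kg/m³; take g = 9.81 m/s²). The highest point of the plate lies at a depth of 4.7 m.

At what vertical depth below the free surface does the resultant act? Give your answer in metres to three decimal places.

γ = ρg = 789 × 9.81 / 1000 = 7.74009 kN/m³.
The centroid lies 4r/(3π) = 0.623887 m above the diameter, so r − 4r/(3π) = 1.47 − 0.623887 = 0.846113 m below the topmost point, so the centroid depth is h_c = 4.7 + 0.846113 = 5.54611 m.
A = πr²/2 = π × 1.47²/2 = 3.39433 m².
Resultant F = γ·h_c·A = 7.74009 × 5.54611 × 3.39433 = 145.71 kN.
I_c = (π/8 − 8/(9π))·r⁴ = 0.109757 × 1.47⁴ = 0.512509 m⁴.
Centre of pressure: y_p = y_c + I_c/(y_c·A) = 5.54611 + 0.512509/(5.54611 × 3.39433) = 5.54611 + 0.0272244 = 5.57333 m along the plane.

h_p = 5.573 m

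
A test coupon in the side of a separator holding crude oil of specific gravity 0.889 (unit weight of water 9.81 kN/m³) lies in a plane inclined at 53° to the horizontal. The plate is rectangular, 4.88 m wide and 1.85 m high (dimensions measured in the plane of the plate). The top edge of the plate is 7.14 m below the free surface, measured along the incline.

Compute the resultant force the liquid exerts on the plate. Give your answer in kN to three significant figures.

γ = 0.889 × 9.81 = 8.72109 kN/m³.
Let θ = 53° be the plate's angle to the horizontal; measure y along the incline from where the plane meets the free surface. Vertical depth h = y·sinθ with sinθ = 0.798636.
The centroid lies 1.85/2 = 0.925 m below the top edge, so y_c = 7.14 + 0.925 = 8.065 m and h_c = 8.065 × 0.798636 = 6.441 m.
A = 4.88 × 1.85 = 9.028 m².
Resultant F = γ·h_c·A = 8.72109 × 6.441 × 9.028 = 507.126 kN.

F ≈ 507 kN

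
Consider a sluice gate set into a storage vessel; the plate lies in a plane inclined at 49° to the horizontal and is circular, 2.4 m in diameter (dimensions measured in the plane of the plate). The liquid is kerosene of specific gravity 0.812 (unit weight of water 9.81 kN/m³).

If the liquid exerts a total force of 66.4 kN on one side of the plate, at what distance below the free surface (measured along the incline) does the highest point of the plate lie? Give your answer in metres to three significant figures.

γ = 0.812 × 9.81 = 7.96572 kN/m³.
A = π(1.2)² = 4.52389 m².
From F = γ·h_c·A, the centroid depth is h_c = 66.4/(7.96572 × 4.52389) = 1.8426 m.
Let θ = 49° be the plate's angle to the horizontal; measure y along the incline from where the plane meets the free surface. Vertical depth h = y·sinθ with sinθ = 0.754710.
Along the incline, y_c = h_c/sinθ = 1.8426/0.754710 = 2.44147 m.
The centroid is at the centre, 1.2 m below the top of the plate, so the highest point sits at y_top = 2.44147 − 1.2 = 1.24147 m along the incline.

y_top ≈ 1.24 m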